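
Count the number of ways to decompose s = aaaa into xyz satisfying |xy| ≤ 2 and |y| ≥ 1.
3

For s = 'aaaa' with pumping length p = 2:

Constraints: |xy| ≤ 2, |y| > 0

Valid decompositions (|xy| ≤ p, |y| ≥ 1):
  • x='', y='a', z='aaa'
  • x='a', y='a', z='aa'
  • x='', y='aa', z='aa'

Total count: 3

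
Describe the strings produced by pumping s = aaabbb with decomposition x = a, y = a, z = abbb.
{xy^i z : i ≥ 0} = {a^(2+i) b^3 : i ≥ 0} = {aabbb, aaabbb, aaaabbb, ...}

With x = a, y = a, z = abbb: Starting with aaabbb and pumping the second 'a', we get strings with 2+i a's followed by 3 b's for i = 0, 1, 2, ...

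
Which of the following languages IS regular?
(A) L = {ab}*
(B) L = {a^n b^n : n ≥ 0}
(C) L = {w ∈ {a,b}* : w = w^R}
(A) {ab}*

(A) L = {ab}* is regular.

This can be recognized by a finite automaton (DFA/NFA).
Regular expressions like {ab}* define regular languages.

The other choices are not regular:
- {w ∈ {a,b}* : w = w^R}: After pumping, the string is no longer symmetric
- {a^n b^n : n ≥ 0}: After pumping, the number of a's and b's become unequal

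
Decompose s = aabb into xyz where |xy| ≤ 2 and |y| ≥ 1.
x = '', y = 'a', z = 'abb'

For s = aabb and p = 2, one valid decomposition is:
- x = '' (length 0)
- y = 'a' (length 1)
- z = 'abb' (length 3)

Verification:
- xyz = '' + 'a' + 'abb' = aabb ✓
- |xy| = 1 ≤ 2 ✓
- |y| = 1 > 0 ✓

All pumping lemma constraints are satisfied.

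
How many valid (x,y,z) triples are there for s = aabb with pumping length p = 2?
3

For s = 'aabb' with pumping length p = 2:

Constraints: |xy| ≤ 2, |y| > 0

Valid decompositions (|xy| ≤ p, |y| ≥ 1):
  • x='', y='a', z='abb'
  • x='a', y='a', z='bb'
  • x='', y='aa', z='bb'

Total count: 3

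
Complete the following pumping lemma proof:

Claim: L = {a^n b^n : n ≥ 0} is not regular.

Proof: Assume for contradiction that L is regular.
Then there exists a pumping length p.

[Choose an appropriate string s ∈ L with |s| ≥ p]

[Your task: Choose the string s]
s = a^p b^p

This string is in L (has equal a's and b's) and has length 2p ≥ p.
Any decomposition xyz with |xy| ≤ p means y consists only of a's,
so pumping will unbalance the counts.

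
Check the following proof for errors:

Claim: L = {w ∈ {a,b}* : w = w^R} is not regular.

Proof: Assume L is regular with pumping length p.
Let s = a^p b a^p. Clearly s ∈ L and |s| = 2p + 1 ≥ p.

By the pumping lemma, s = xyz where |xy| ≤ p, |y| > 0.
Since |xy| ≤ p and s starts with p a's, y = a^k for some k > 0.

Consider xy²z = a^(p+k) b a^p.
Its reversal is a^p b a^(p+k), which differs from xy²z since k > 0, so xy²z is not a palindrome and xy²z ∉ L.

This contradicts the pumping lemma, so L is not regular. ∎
The proof is correct.

This proof is valid because:
1. s = a^p b a^p is in L and is chosen in terms of p, so |s| ≥ p holds for every p
2. The decomposition analysis is correct: |xy| ≤ p forces y to lie inside the leading a's
3. The contradiction is valid: a^(p+k) b a^p has more a's before the b than after it, so it is not a palindrome
4. The conclusion follows logically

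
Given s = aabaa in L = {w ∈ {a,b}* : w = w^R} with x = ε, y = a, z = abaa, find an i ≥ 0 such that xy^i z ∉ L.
i = 0

xy⁰z = ε · ε · abaa = abaa; abaa reversed is aaba ≠ abaa, so it is not a palindrome and is not in L.
(Other choices also work, e.g. i = 2, 3; only i = 1 is guaranteed to stay in L since xy¹z = s.)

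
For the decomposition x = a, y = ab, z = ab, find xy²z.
aababab

Given x = 'a', y = 'ab', z = 'ab' and i = 2:

xy^2z = x + y·y·...·y (2 times) + z
       = 'a' + 'ab'^2 + 'ab'
       = 'a' + 'abab' + 'ab'
       = 'aababab'

The pumped string is 'aababab' with length 7.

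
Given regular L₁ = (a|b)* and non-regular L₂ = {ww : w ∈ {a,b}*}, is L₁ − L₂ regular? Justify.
No — L₁ − L₂ is not regular.

L₁ − L₂ is the complement of {ww} within {a,b}*. If it were regular, its complement {ww} would be regular as well (regular languages are closed under complement) — contradiction. So L₁ − L₂ is not regular.

Note that the bare facts "L₁ regular, L₂ non-regular" do not settle the question by themselves: the closure of regular languages under ∪, ∩, complement and difference applies only when BOTH operands are regular. With a non-regular operand the result can come out regular or non-regular depending on the specific languages, so one has to work out L₁ − L₂ for this particular pair, as above.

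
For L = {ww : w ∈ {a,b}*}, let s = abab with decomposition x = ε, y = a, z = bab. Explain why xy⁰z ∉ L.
xy⁰z = bab ∉ L

Pumping with i = 0 replaces y = a by y⁰ = ε:
- Original: s = xyz = abab; abab splits into halves ab · ab, which are equal, so it is in L (w = ab)
- Pumped: xy⁰z = ε · ε · bab = bab
- bab has odd length 3, so it cannot be written as ww and is not in L

The pumping lemma would require xy⁰z ∈ L, so this decomposition yields a contradiction.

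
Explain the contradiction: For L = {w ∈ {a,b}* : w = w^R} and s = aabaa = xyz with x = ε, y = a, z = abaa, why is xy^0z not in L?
xy⁰z = abaa ∉ L

Pumping with i = 0 replaces y = a by y⁰ = ε:
- Original: s = xyz = aabaa; aabaa reversed is aabaa, the same string, so it is a palindrome and is in L
- Pumped: xy⁰z = ε · ε · abaa = abaa
- abaa reversed is aaba ≠ abaa, so it is not a palindrome and is not in L

The pumping lemma would require xy⁰z ∈ L, so this decomposition yields a contradiction.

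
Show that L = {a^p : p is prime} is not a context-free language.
Assume for contradiction that L is context-free, and let p ≥ 1 be the pumping length given by the pumping lemma for CFLs.
Choose a prime q with q ≥ p and let s = a^q. Then s ∈ L and |s| = q ≥ p.
By the CFL pumping lemma, s = uvxyz for some u, v, x, y, z with |vxy| ≤ p, |vy| ≥ 1, and uv^i xy^i z ∈ L for every i ≥ 0.
All symbols are a's, so only lengths matter: let k = |vy|, with 1 ≤ k ≤ p. Then |uv^i xy^i z| = q + (i − 1)k.

Take i = q + 1: the length is q + qk = q(k + 1).
Both factors satisfy q ≥ 2 and k + 1 ≥ 2, so q(k + 1) is composite and uv^(q+1) xy^(q+1) z ∉ L.

This contradicts the CFL pumping lemma, which requires uv^i xy^i z ∈ L for all i ≥ 0.
Hence L = {a^p : p is prime} is not context-free. ∎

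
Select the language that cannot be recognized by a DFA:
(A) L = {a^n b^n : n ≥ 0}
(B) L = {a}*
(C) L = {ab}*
(A) {a^n b^n : n ≥ 0}

(A) L = {a^n b^n : n ≥ 0} is NOT regular.

The pumping lemma can be used to prove this:
After pumping, the number of a's and b's become unequal

The other languages are regular because they can be recognized by finite automata.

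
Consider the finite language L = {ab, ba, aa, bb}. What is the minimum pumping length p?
p = 3

For a finite language L, the pumping lemma holds vacuously if p > max|s| for s ∈ L.

The longest string in L = {ab, ba, aa, bb} has length 2.
If p = 3, then no string s ∈ L has |s| ≥ p, so the condition is vacuously true.

The minimum pumping length is p = 3.

Why no smaller p works: for any p ≤ 2, the longest string s ∈ L has |s| = 2 ≥ p, so it would
have to be pumpable; but pumping up (i = 2, 3, ...) produces ever longer strings, which cannot all lie in the
finite language L. So the pumping property fails for every p ≤ 2.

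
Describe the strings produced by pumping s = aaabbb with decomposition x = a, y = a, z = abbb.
{xy^i z : i ≥ 0} = {a^(2+i) b^3 : i ≥ 0} = {aabbb, aaabbb, aaaabbb, ...}

With x = a, y = a, z = abbb: Starting with aaabbb and pumping the second 'a', we get strings with 2+i a's followed by 3 b's for i = 0, 1, 2, ...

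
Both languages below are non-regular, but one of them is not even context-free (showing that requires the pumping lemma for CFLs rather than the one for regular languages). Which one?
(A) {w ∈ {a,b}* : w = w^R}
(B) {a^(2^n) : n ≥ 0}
(B) {a^(2^n) : n ≥ 0}

(B) {a^(2^n) : n ≥ 0} requires the CFL pumping lemma.

- {w ∈ {a,b}* : w = w^R} is context-free (but not regular)
  • Can be shown non-regular with the regular pumping lemma
  • After pumping, the string is no longer symmetric

- {a^(2^n) : n ≥ 0} is NOT context-free
  • Requires the CFL pumping lemma to prove
  • Gaps between powers of 2 grow exponentially

The CFL pumping lemma is "stronger" in that it can prove non-membership
in the larger class of context-free languages.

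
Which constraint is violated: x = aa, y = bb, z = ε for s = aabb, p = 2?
Violated: |xy| ≤ p

The decomposition x = aa, y = bb, z = ε for s = aabb with p = 2
violates the constraint: |xy| ≤ p

|xy| = |aabb| = 4 > 2 = p. The decomposition puts too many characters in xy.

Pumping lemma constraints:
1. xyz = s (decomposition is valid)
2. |xy| ≤ p
3. |y| > 0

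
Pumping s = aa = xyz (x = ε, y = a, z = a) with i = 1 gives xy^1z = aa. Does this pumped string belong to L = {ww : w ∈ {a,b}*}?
Yes

xy¹z = ε · a · a = aa.
aa splits into halves a · a, which are equal, so it is in L (w = a).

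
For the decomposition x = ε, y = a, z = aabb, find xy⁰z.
aabb

Given x = '', y = 'a', z = 'aabb' and i = 0:

xy^0z = x + y·y·...·y (0 times) + z
       = '' + 'a'^0 + 'aabb'
       = '' + '' + 'aabb'
       = 'aabb'

The pumped string is 'aabb' with length 4.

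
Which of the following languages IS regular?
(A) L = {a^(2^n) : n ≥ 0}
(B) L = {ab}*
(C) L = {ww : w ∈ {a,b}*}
(B) {ab}*

(B) L = {ab}* is regular.

This can be recognized by a finite automaton (DFA/NFA).
Regular expressions like {ab}* define regular languages.

The other choices are not regular:
- {a^(2^n) : n ≥ 0}: After pumping, length is no longer a power of 2
- {ww : w ∈ {a,b}*}: After pumping, the two halves no longer match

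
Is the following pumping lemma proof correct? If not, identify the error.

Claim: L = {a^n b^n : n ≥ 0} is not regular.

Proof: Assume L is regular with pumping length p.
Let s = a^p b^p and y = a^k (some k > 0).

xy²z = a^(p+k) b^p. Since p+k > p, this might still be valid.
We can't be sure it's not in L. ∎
The proof is INCORRECT.

Error: The conclusion is wrong.
xy²z = a^(p+k) b^p is definitely NOT in L because the number of a's (p+k) ≠ number of b's (p).
The proof incorrectly doubts what is actually a valid contradiction.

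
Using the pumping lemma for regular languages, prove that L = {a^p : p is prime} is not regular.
Assume for contradiction that L is regular, and let p ≥ 1 be the pumping length given by the pumping lemma.
Choose a prime q with q ≥ p (one exists because there are infinitely many primes) and let s = a^q. Then s ∈ L and |s| = q ≥ p.
By the pumping lemma, s = xyz for some x, y, z with |xy| ≤ p, |y| ≥ 1, and xy^i z ∈ L for every i ≥ 0.
Here y = a^k for some k with 1 ≤ k ≤ p, and xy^i z = a^(q + (i − 1)k) for every i ≥ 0.

Take i = q + 1: |xy^(q+1) z| = q + qk = q(k + 1).
Both factors satisfy q ≥ 2 and k + 1 ≥ 2, so q(k + 1) is composite, and xy^(q+1) z ∉ L.

This contradicts the pumping lemma, which requires xy^i z ∈ L for all i ≥ 0.
Hence L = {a^p : p is prime} is not regular. ∎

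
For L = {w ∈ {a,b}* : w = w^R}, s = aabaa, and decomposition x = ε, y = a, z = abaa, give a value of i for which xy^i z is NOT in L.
i = 0

xy⁰z = ε · ε · abaa = abaa; abaa reversed is aaba ≠ abaa, so it is not a palindrome and is not in L.
(Other choices also work, e.g. i = 2, 3; only i = 1 is guaranteed to stay in L since xy¹z = s.)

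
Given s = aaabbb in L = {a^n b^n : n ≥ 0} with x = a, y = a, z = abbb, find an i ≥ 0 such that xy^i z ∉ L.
i = 3

xy³z = a · aaa · abbb = aaaaabbb; aaaaabbb has 5 a's and 3 b's; 5 ≠ 3, so it is not in L.
(Other choices also work, e.g. i = 0, 2; only i = 1 is guaranteed to stay in L since xy¹z = s.)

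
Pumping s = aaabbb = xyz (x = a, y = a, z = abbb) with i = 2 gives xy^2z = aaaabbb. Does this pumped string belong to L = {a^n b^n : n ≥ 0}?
No

xy²z = a · aa · abbb = aaaabbb.
aaaabbb has 4 a's and 3 b's; 4 ≠ 3, so it is not in L.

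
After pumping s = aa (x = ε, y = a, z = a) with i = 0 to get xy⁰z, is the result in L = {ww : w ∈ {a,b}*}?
No

xy⁰z = ε · ε · a = a.
a has odd length 1, so it cannot be written as ww and is not in L.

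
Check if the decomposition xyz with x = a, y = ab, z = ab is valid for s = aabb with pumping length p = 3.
Violated: xyz = s

The decomposition x = a, y = ab, z = ab for s = aabb with p = 3
violates the constraint: xyz = s

xyz = 'a' + 'ab' + 'ab' = 'aabab' ≠ 'aabb' = s. The decomposition doesn't reconstruct s.

Pumping lemma constraints:
1. xyz = s (decomposition is valid)
2. |xy| ≤ p
3. |y| > 0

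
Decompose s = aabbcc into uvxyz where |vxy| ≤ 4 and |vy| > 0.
u='a', v='a', x='bb', y='c', z='c'

For s = aabbcc with pumping length p = 4:

One valid decomposition:
- u = 'a'
- v = 'a'
- x = 'bb'
- y = 'c'
- z = 'c'

Verification:
- uvxyz = 'a' + 'a' + 'bb' + 'c' + 'c' = aabbcc ✓
- |vxy| = |'abbc'| = 4 ≤ 4 ✓
- |vy| = |'ac'| = 2 > 0 ✓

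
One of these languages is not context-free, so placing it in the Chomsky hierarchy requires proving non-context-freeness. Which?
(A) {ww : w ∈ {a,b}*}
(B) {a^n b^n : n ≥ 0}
(A) {ww : w ∈ {a,b}*}

(A) {ww : w ∈ {a,b}*} requires the CFL pumping lemma.

- {a^n b^n : n ≥ 0} is context-free (but not regular)
  • Can be shown non-regular with the regular pumping lemma
  • After pumping, the number of a's and b's become unequal

- {ww : w ∈ {a,b}*} is NOT context-free
  • Requires the CFL pumping lemma to prove
  • Even a PDA cannot compare two arbitrary halves symbol by symbol; CFL pumping on a^p b^p a^p b^p fails

The CFL pumping lemma is "stronger" in that it can prove non-membership
in the larger class of context-free languages.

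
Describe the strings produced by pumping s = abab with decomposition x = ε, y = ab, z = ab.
{xy^i z : i ≥ 0} = {(ab)^(i+1) : i ≥ 0} = {ab, abab, ababab, ...}

With x = ε, y = ab, z = ab: Pumping 'ab' gives strings of alternating a's and b's.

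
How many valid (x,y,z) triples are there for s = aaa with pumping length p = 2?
3

For s = 'aaa' with pumping length p = 2:

Constraints: |xy| ≤ 2, |y| > 0

Valid decompositions (|xy| ≤ p, |y| ≥ 1):
  • x='', y='a', z='aa'
  • x='a', y='a', z='a'
  • x='', y='aa', z='a'

Total count: 3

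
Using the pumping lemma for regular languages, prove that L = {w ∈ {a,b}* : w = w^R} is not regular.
Assume for contradiction that L is regular, and let p ≥ 1 be the pumping length given by the pumping lemma.
Choose s = a^p b a^p. Then s ∈ L (it reads the same in both directions) and |s| = 2p + 1 ≥ p.
By the pumping lemma, s = xyz for some x, y, z with |xy| ≤ p, |y| ≥ 1, and xy^i z ∈ L for every i ≥ 0.
Since |xy| ≤ p and the first p symbols of s are all a's, y = a^k for some k with 1 ≤ k ≤ p.

Take i = 0: xy⁰z = a^(p − k) b a^p.
Its reversal is a^p b a^(p − k). These differ because the block of a's before the unique b has length p − k in one and p in the other, and p − k ≠ p since k ≥ 1. So xy⁰z is not a palindrome, i.e. xy⁰z ∉ L.

This contradicts the pumping lemma, which requires xy^i z ∈ L for all i ≥ 0.
Hence L = {w ∈ {a,b}* : w = w^R} is not regular. ∎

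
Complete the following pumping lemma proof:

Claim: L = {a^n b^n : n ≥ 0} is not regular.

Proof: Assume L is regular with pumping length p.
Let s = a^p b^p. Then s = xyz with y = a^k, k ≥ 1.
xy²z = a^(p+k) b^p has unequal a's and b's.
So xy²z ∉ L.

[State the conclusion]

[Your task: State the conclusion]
This contradicts the pumping lemma for regular languages,
which guarantees xy^i z ∈ L for all i ≥ 0.

Since our assumption that L is regular leads to a contradiction,
we conclude that L = {a^n b^n : n ≥ 0} is NOT regular. ∎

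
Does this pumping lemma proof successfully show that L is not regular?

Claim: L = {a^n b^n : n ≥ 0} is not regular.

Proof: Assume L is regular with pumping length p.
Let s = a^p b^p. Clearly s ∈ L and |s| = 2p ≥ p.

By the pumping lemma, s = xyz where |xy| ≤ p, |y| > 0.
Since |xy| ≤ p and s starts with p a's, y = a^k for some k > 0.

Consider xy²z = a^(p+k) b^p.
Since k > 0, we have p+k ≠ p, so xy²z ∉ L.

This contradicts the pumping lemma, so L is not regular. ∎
The proof is correct.

This proof is valid because:
1. The string s = a^p b^p is correctly in L
2. The decomposition analysis is correct: y must consist only of a's
3. The contradiction is valid: pumping increases a's but not b's
4. The conclusion follows logically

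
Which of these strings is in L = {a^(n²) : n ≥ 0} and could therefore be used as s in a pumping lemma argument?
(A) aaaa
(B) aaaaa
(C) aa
(A) aaaa

The pumping lemma is applied to a string s that lies in L, so first check membership of each option:
- (A) aaaa has length 4 = 2², a perfect square, so it is in L ✓
- (B) aaaaa has length 5, strictly between 2² = 4 and 3² = 9, so it is not in L ✗
- (C) aa has length 2, strictly between 1² = 1 and 2² = 4, so it is not in L ✗

Only (A) aaaa is in L, so it is the only candidate that could play the role of s.
(In a complete proof one picks s in terms of the pumping length p so that |s| ≥ p is guaranteed; a fixed string like aaaa illustrates the shape of such an s.)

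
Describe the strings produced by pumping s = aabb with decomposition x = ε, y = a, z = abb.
{xy^i z : i ≥ 0} = {a^(i+1) b^2 : i ≥ 0} = {abb, aabb, aaabb, ...}

With x = ε, y = a, z = abb: Starting with aabb and pumping the first 'a' (z = abb keeps the second 'a'), we get strings with i+1 a's followed by 2 b's for i = 0, 1, 2, ...; note bb is not produced because z always contributes one a.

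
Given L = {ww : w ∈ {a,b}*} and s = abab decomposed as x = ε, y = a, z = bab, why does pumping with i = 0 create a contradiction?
xy⁰z = bab ∉ L

Pumping with i = 0 replaces y = a by y⁰ = ε:
- Original: s = xyz = abab; abab splits into halves ab · ab, which are equal, so it is in L (w = ab)
- Pumped: xy⁰z = ε · ε · bab = bab
- bab has odd length 3, so it cannot be written as ww and is not in L

The pumping lemma would require xy⁰z ∈ L, so this decomposition yields a contradiction.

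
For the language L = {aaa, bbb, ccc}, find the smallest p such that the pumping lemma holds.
p = 4

For a finite language L, the pumping lemma holds vacuously if p > max|s| for s ∈ L.

The longest string in L = {aaa, bbb, ccc} has length 3.
If p = 4, then no string s ∈ L has |s| ≥ p, so the condition is vacuously true.

The minimum pumping length is p = 4.

Why no smaller p works: for any p ≤ 3, the longest string s ∈ L has |s| = 3 ≥ p, so it would
have to be pumpable; but pumping up (i = 2, 3, ...) produces ever longer strings, which cannot all lie in the
finite language L. So the pumping property fails for every p ≤ 3.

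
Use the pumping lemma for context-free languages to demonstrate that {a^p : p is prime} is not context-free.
Assume for contradiction that L is context-free, and let p ≥ 1 be the pumping length given by the pumping lemma for CFLs.
Choose a prime q with q ≥ p and let s = a^q. Then s ∈ L and |s| = q ≥ p.
By the CFL pumping lemma, s = uvxyz for some u, v, x, y, z with |vxy| ≤ p, |vy| ≥ 1, and uv^i xy^i z ∈ L for every i ≥ 0.
All symbols are a's, so only lengths matter: let k = |vy|, with 1 ≤ k ≤ p. Then |uv^i xy^i z| = q + (i − 1)k.

Take i = q + 1: the length is q + qk = q(k + 1).
Both factors satisfy q ≥ 2 and k + 1 ≥ 2, so q(k + 1) is composite and uv^(q+1) xy^(q+1) z ∉ L.

This contradicts the CFL pumping lemma, which requires uv^i xy^i z ∈ L for all i ≥ 0.
Hence L = {a^p : p is prime} is not context-free. ∎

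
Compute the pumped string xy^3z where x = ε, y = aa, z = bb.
aaaaaabb

Given x = '', y = 'aa', z = 'bb' and i = 3:

xy^3z = x + y·y·...·y (3 times) + z
       = '' + 'aa'^3 + 'bb'
       = '' + 'aaaaaa' + 'bb'
       = 'aaaaaabb'

The pumped string is 'aaaaaabb' with length 8.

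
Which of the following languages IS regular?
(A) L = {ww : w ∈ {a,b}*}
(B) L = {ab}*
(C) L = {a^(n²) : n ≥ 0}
(B) {ab}*

(B) L = {ab}* is regular.

This can be recognized by a finite automaton (DFA/NFA).
Regular expressions like {ab}* define regular languages.

The other choices are not regular:
- {ww : w ∈ {a,b}*}: After pumping, the two halves no longer match
- {a^(n²) : n ≥ 0}: After pumping, length is no longer a perfect square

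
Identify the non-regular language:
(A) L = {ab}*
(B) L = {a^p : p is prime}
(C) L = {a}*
(B) {a^p : p is prime}

(B) L = {a^p : p is prime} is NOT regular.

The pumping lemma can be used to prove this:
After pumping, the length becomes composite

The other languages are regular because they can be recognized by finite automata.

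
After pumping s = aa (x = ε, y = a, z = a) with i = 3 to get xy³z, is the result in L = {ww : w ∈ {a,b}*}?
Yes

xy³z = ε · aaa · a = aaaa.
aaaa splits into halves aa · aa, which are equal, so it is in L (w = aa).
(A single pumped string landing in L is not a contradiction by itself; a non-regularity proof needs some i for which xy^i z ∉ L, for every admissible decomposition.)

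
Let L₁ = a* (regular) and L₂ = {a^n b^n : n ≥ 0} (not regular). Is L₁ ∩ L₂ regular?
Yes — L₁ ∩ L₂ is regular.

A string of a* contains no b's, and the only string of {a^n b^n} with no b's is ε (n = 0). So L₁ ∩ L₂ = {ε}, a finite language, which is regular.

Note that the bare facts "L₁ regular, L₂ non-regular" do not settle the question by themselves: the closure of regular languages under ∪, ∩, complement and difference applies only when BOTH operands are regular. With a non-regular operand the result can come out regular or non-regular depending on the specific languages, so one has to work out L₁ ∩ L₂ for this particular pair, as above.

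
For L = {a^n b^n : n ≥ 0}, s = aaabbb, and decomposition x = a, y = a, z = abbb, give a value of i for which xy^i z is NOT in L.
i = 3

xy³z = a · aaa · abbb = aaaaabbb; aaaaabbb has 5 a's and 3 b's; 5 ≠ 3, so it is not in L.
(Other choices also work, e.g. i = 0, 2; only i = 1 is guaranteed to stay in L since xy¹z = s.)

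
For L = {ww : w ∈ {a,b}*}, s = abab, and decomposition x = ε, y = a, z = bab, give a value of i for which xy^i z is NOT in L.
i = 0

xy⁰z = ε · ε · bab = bab; bab has odd length 3, so it cannot be written as ww and is not in L.
(Other choices also work, e.g. i = 2, 3; only i = 1 is guaranteed to stay in L since xy¹z = s.)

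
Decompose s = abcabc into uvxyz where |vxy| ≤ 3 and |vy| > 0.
u='ab', v='c', x='a', y='b', z='c'

For s = abcabc with pumping length p = 3:

One valid decomposition:
- u = 'ab'
- v = 'c'
- x = 'a'
- y = 'b'
- z = 'c'

Verification:
- uvxyz = 'ab' + 'c' + 'a' + 'b' + 'c' = abcabc ✓
- |vxy| = |'cab'| = 3 ≤ 3 ✓
- |vy| = |'cb'| = 2 > 0 ✓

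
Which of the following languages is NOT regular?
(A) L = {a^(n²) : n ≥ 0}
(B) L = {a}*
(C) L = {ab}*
(A) {a^(n²) : n ≥ 0}

(A) L = {a^(n²) : n ≥ 0} is NOT regular.

The pumping lemma can be used to prove this:
After pumping, length is no longer a perfect square

The other languages are regular because they can be recognized by finite automata.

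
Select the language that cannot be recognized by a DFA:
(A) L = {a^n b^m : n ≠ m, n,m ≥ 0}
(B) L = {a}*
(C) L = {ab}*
(A) {a^n b^m : n ≠ m, n,m ≥ 0}

(A) L = {a^n b^m : n ≠ m, n,m ≥ 0} is NOT regular.

The pumping lemma can be used to prove this:
After pumping a's, we can make n = m

The other languages are regular because they can be recognized by finite automata.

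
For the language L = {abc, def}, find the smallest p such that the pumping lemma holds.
p = 4

For a finite language L, the pumping lemma holds vacuously if p > max|s| for s ∈ L.

The longest string in L = {abc, def} has length 3.
If p = 4, then no string s ∈ L has |s| ≥ p, so the condition is vacuously true.

The minimum pumping length is p = 4.

Why no smaller p works: for any p ≤ 3, the longest string s ∈ L has |s| = 3 ≥ p, so it would
have to be pumpable; but pumping up (i = 2, 3, ...) produces ever longer strings, which cannot all lie in the
finite language L. So the pumping property fails for every p ≤ 3.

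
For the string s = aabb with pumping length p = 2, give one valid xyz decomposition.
x = '', y = 'a', z = 'abb'

For s = aabb and p = 2, one valid decomposition is:
- x = '' (length 0)
- y = 'a' (length 1)
- z = 'abb' (length 3)

Verification:
- xyz = '' + 'a' + 'abb' = aabb ✓
- |xy| = 1 ≤ 2 ✓
- |y| = 1 > 0 ✓

All pumping lemma constraints are satisfied.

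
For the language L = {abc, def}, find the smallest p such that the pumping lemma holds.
p = 4

For a finite language L, the pumping lemma holds vacuously if p > max|s| for s ∈ L.

The longest string in L = {abc, def} has length 3.
If p = 4, then no string s ∈ L has |s| ≥ p, so the condition is vacuously true.

The minimum pumping length is p = 4.

Why no smaller p works: for any p ≤ 3, the longest string s ∈ L has |s| = 3 ≥ p, so it would
have to be pumpable; but pumping up (i = 2, 3, ...) produces ever longer strings, which cannot all lie in the
finite language L. So the pumping property fails for every p ≤ 3.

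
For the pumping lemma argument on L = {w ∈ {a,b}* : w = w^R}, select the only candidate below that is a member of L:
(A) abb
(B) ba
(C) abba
(C) abba

The pumping lemma is applied to a string s that lies in L, so first check membership of each option:
- (A) abb reversed is bba ≠ abb, so it is not a palindrome and is not in L ✗
- (B) ba reversed is ab ≠ ba, so it is not a palindrome and is not in L ✗
- (C) abba reversed is abba, the same string, so it is a palindrome and is in L ✓

Only (C) abba is in L, so it is the only candidate that could play the role of s.
(In a complete proof one picks s in terms of the pumping length p so that |s| ≥ p is guaranteed; a fixed string like abba illustrates the shape of such an s.)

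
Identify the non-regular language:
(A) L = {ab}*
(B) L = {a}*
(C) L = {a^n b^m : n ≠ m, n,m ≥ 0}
(C) {a^n b^m : n ≠ m, n,m ≥ 0}

(C) L = {a^n b^m : n ≠ m, n,m ≥ 0} is NOT regular.

The pumping lemma can be used to prove this:
After pumping a's, we can make n = m

The other languages are regular because they can be recognized by finite automata.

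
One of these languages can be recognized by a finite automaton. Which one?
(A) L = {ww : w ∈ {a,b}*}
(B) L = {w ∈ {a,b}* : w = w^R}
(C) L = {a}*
(C) {a}*

(C) L = {a}* is regular.

This can be recognized by a finite automaton (DFA/NFA).
Regular expressions like {a}* define regular languages.

The other choices are not regular:
- {w ∈ {a,b}* : w = w^R}: After pumping, the string is no longer symmetric
- {ww : w ∈ {a,b}*}: After pumping, the two halves no longer match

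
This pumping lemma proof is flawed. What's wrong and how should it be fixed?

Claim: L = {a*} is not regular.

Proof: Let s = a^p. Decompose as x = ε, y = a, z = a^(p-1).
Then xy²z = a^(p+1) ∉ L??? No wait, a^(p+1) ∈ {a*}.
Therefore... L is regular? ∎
Error: The proof attempts to show a*  is not regular, but a* IS regular!

Correction: a* is a regular language (recognized by a simple DFA with one accepting state and self-loop on 'a'). The pumping lemma can only prove non-regularity, not regularity. For regular languages, pumping always works.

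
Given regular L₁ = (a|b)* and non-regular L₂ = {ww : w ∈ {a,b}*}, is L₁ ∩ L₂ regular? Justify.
No — L₁ ∩ L₂ is not regular.

(a|b)* is all strings over {a,b}, so L₁ ∩ L₂ = {ww : w ∈ {a,b}*} = L₂ itself, which is not regular (pump s = a^p b a^p b).

Note that the bare facts "L₁ regular, L₂ non-regular" do not settle the question by themselves: the closure of regular languages under ∪, ∩, complement and difference applies only when BOTH operands are regular. With a non-regular operand the result can come out regular or non-regular depending on the specific languages, so one has to work out L₁ ∩ L₂ for this particular pair, as above.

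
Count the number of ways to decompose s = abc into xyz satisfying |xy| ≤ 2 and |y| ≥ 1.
3

For s = 'abc' with pumping length p = 2:

Constraints: |xy| ≤ 2, |y| > 0

Valid decompositions (|xy| ≤ p, |y| ≥ 1):
  • x='', y='a', z='bc'
  • x='a', y='b', z='c'
  • x='', y='ab', z='c'

Total count: 3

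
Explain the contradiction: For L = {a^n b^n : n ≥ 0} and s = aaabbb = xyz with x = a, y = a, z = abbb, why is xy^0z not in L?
xy⁰z = aabbb ∉ L

Pumping with i = 0 replaces y = a by y⁰ = ε:
- Original: s = xyz = aaabbb; aaabbb = a^3 b^3 has equal counts (3 = 3), so it is in L
- Pumped: xy⁰z = a · ε · abbb = aabbb
- aabbb has 2 a's and 3 b's; 2 ≠ 3, so it is not in L

The pumping lemma would require xy⁰z ∈ L, so this decomposition yields a contradiction.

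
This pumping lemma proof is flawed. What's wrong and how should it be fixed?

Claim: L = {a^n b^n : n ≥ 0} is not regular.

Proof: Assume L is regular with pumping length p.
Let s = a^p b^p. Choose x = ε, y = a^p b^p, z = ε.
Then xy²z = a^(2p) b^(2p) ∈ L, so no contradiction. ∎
Error: The decomposition violates |xy| ≤ p. With y = a^p b^p, |xy| = |y| = 2p > p. (The proof also miscomputes xy²z, which would be a^p b^p a^p b^p rather than a^(2p) b^(2p), and it wrongly treats one harmless decomposition as settling the matter — the prover does not get to choose the decomposition.)

Correction: The pumping lemma requires |xy| ≤ p, and the argument must handle every decomposition satisfying |xy| ≤ p, |y| ≥ 1. Since s starts with p a's, any such y consists only of a's, say y = a^k with k ≥ 1. Then xy²z = a^(p+k) b^p has unequal numbers of a's and b's, so xy²z ∉ L — the required contradiction.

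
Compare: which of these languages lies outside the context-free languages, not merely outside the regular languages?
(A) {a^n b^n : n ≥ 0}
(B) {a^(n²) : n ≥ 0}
(B) {a^(n²) : n ≥ 0}

(B) {a^(n²) : n ≥ 0} requires the CFL pumping lemma.

- {a^n b^n : n ≥ 0} is context-free (but not regular)
  • Can be shown non-regular with the regular pumping lemma
  • After pumping, the number of a's and b's become unequal

- {a^(n²) : n ≥ 0} is NOT context-free
  • Requires the CFL pumping lemma to prove
  • Gaps between squares grow unboundedly

The CFL pumping lemma is "stronger" in that it can prove non-membership
in the larger class of context-free languages.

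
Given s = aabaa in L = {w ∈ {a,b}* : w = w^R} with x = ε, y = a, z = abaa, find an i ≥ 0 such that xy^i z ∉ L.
i = 2

xy²z = ε · aa · abaa = aaabaa; aaabaa reversed is aabaaa ≠ aaabaa, so it is not a palindrome and is not in L.
(Other choices also work, e.g. i = 0, 3; only i = 1 is guaranteed to stay in L since xy¹z = s.)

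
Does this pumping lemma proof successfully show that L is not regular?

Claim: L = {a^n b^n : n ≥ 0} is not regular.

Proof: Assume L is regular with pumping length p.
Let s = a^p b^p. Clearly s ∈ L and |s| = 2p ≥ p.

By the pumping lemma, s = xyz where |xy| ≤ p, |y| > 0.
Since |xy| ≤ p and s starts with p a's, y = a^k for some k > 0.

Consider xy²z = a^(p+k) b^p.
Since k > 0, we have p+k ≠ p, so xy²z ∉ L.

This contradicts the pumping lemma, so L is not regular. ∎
The proof is correct.

This proof is valid because:
1. The string s = a^p b^p is correctly in L
2. The decomposition analysis is correct: y must consist only of a's
3. The contradiction is valid: pumping increases a's but not b's
4. The conclusion follows logically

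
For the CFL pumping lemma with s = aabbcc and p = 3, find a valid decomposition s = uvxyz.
u='aa', v='b', x='b', y='c', z='c'

For s = aabbcc with pumping length p = 3:

One valid decomposition:
- u = 'aa'
- v = 'b'
- x = 'b'
- y = 'c'
- z = 'c'

Verification:
- uvxyz = 'aa' + 'b' + 'b' + 'c' + 'c' = aabbcc ✓
- |vxy| = |'bbc'| = 3 ≤ 3 ✓
- |vy| = |'bc'| = 2 > 0 ✓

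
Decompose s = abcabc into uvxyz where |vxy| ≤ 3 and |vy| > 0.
u='ab', v='c', x='a', y='b', z='c'

For s = abcabc with pumping length p = 3:

One valid decomposition:
- u = 'ab'
- v = 'c'
- x = 'a'
- y = 'b'
- z = 'c'

Verification:
- uvxyz = 'ab' + 'c' + 'a' + 'b' + 'c' = abcabc ✓
- |vxy| = |'cab'| = 3 ≤ 3 ✓
- |vy| = |'cb'| = 2 > 0 ✓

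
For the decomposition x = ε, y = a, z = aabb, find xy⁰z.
aabb

Given x = '', y = 'a', z = 'aabb' and i = 0:

xy^0z = x + y·y·...·y (0 times) + z
       = '' + 'a'^0 + 'aabb'
       = '' + '' + 'aabb'
       = 'aabb'

The pumped string is 'aabb' with length 4.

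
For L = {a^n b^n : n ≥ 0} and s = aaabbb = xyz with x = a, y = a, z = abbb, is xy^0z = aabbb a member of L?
No

xy⁰z = a · ε · abbb = aabbb.
aabbb has 2 a's and 3 b's; 2 ≠ 3, so it is not in L.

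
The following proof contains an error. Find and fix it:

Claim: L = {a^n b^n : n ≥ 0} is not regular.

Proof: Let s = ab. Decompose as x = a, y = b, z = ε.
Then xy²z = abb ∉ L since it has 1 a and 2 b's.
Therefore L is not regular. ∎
Error: The string s = ab might be shorter than the pumping length p.

Correction: Choose s = a^p b^p to ensure |s| ≥ p. Also, the decomposition is wrong: with |xy| ≤ p, y cannot include b's when s starts with p a's.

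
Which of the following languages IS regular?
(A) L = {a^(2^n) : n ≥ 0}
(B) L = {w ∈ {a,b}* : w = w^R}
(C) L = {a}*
(C) {a}*

(C) L = {a}* is regular.

This can be recognized by a finite automaton (DFA/NFA).
Regular expressions like {a}* define regular languages.

The other choices are not regular:
- {a^(2^n) : n ≥ 0}: After pumping, length is no longer a power of 2
- {w ∈ {a,b}* : w = w^R}: After pumping, the string is no longer symmetric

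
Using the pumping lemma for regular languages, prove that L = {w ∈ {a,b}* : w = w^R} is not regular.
Assume for contradiction that L is regular, and let p ≥ 1 be the pumping length given by the pumping lemma.
Choose s = a^p b a^p. Then s ∈ L (it reads the same in both directions) and |s| = 2p + 1 ≥ p.
By the pumping lemma, s = xyz for some x, y, z with |xy| ≤ p, |y| ≥ 1, and xy^i z ∈ L for every i ≥ 0.
Since |xy| ≤ p and the first p symbols of s are all a's, y = a^k for some k with 1 ≤ k ≤ p.

Take i = 2: xy²z = a^(p + k) b a^p.
Its reversal is a^p b a^(p + k). These differ because the block of a's before the unique b has length p + k in one and p in the other, and p + k ≠ p since k ≥ 1. So xy²z is not a palindrome, i.e. xy²z ∉ L.

This contradicts the pumping lemma, which requires xy^i z ∈ L for all i ≥ 0.
Hence L = {w ∈ {a,b}* : w = w^R} is not regular. ∎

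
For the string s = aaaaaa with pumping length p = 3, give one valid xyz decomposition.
x = 'a', y = 'a', z = 'aaaa'

For s = aaaaaa and p = 3, one valid decomposition is:
- x = 'a' (length 1)
- y = 'a' (length 1)
- z = 'aaaa' (length 4)

Verification:
- xyz = 'a' + 'a' + 'aaaa' = aaaaaa ✓
- |xy| = 2 ≤ 3 ✓
- |y| = 1 > 0 ✓

All pumping lemma constraints are satisfied.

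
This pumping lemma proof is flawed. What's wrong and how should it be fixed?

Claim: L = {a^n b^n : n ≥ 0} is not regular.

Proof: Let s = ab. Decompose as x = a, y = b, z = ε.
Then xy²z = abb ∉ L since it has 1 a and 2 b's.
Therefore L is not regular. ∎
Error: The string s = ab might be shorter than the pumping length p.

Correction: Choose s = a^p b^p to ensure |s| ≥ p. Also, the decomposition is wrong: with |xy| ≤ p, y cannot include b's when s starts with p a's.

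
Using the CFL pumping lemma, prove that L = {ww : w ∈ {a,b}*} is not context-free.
Assume for contradiction that L is context-free, and let p ≥ 1 be the pumping length given by the pumping lemma for CFLs.
Choose s = a^p b^p a^p b^p. Then s ∈ L (take w = a^p b^p) and |s| = 4p ≥ p.
By the CFL pumping lemma, s = uvxyz for some u, v, x, y, z with |vxy| ≤ p, |vy| ≥ 1, and uv^i xy^i z ∈ L for every i ≥ 0.

Write s as four blocks A₁ B₁ A₂ B₂ with A₁ = A₂ = a^p and B₁ = B₂ = b^p. Since |vxy| ≤ p, the window vxy lies inside at most two adjacent blocks. Take i = 0 and let t = uxz, so |t| = 4p − |vy| with 1 ≤ |vy| ≤ p. If |t| is odd, t ∉ L immediately, so assume |vy| is even (hence |vy| ≥ 2) and |t|/2 = 2p − |vy|/2, which satisfies p ≤ |t|/2 ≤ 2p − 1.

Case 1 (vxy inside A₁B₁): t = a^(p−j) b^(p−l) a^p b^p with j + l = |vy|. The second half of t has length < 2p, so it is a suffix of the trailing a^p b^p and ends in b; the first half is a^(p−j) b^(p−l) a^((j+l)/2), which ends in a because (j+l)/2 ≥ 1. The halves differ, so t ∉ L.

Case 2 (vxy inside B₁A₂, straddling the middle): t = a^p b^(p−j) a^(p−l) b^p with j + l = |vy|. If t = ww, then w is a prefix of t of length ≥ p, so w begins with a^p; and w is a suffix of t of length ≥ p, so w ends with b^p. That forces |w| ≥ 2p, contradicting |w| = |t|/2 ≤ 2p − 1. So t ∉ L.

Case 3 (vxy inside A₂B₂): t = a^p b^p a^(p−j) b^(p−l) with j + l = |vy|. The first half of t is a prefix of a^p b^p, so it begins with a; the second half is b^((j+l)/2) a^(p−j) b^(p−l), which begins with b. The halves differ, so t ∉ L.

In every case uv⁰xy⁰z = uxz ∉ L.

This contradicts the CFL pumping lemma, which requires uv^i xy^i z ∈ L for all i ≥ 0.
Hence L = {ww : w ∈ {a,b}*} is not context-free. ∎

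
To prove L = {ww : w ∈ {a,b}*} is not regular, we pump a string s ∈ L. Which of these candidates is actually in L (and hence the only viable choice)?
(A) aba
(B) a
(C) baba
(C) baba

The pumping lemma is applied to a string s that lies in L, so first check membership of each option:
- (A) aba has odd length 3, so it cannot be written as ww and is not in L ✗
- (B) a has odd length 1, so it cannot be written as ww and is not in L ✗
- (C) baba splits into halves ba · ba, which are equal, so it is in L (w = ba) ✓

Only (C) baba is in L, so it is the only candidate that could play the role of s.
(In a complete proof one picks s in terms of the pumping length p so that |s| ≥ p is guaranteed; a fixed string like baba illustrates the shape of such an s.)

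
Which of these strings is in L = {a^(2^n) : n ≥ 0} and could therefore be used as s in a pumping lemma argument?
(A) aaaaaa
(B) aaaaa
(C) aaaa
(C) aaaa

The pumping lemma is applied to a string s that lies in L, so first check membership of each option:
- (A) aaaaaa has length 6, strictly between 2^2 = 4 and 2^3 = 8, so it is not in L ✗
- (B) aaaaa has length 5, strictly between 2^2 = 4 and 2^3 = 8, so it is not in L ✗
- (C) aaaa has length 4 = 2^2, so it is in L ✓

Only (C) aaaa is in L, so it is the only candidate that could play the role of s.
(In a complete proof one picks s in terms of the pumping length p so that |s| ≥ p is guaranteed; a fixed string like aaaa illustrates the shape of such an s.)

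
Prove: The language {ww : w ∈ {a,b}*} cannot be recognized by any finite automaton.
Assume for contradiction that L is regular, and let p ≥ 1 be the pumping length given by the pumping lemma.
Choose s = a^p b a^p b. Then s ∈ L (take w = a^p b) and |s| = 2p + 2 ≥ p.
By the pumping lemma, s = xyz for some x, y, z with |xy| ≤ p, |y| ≥ 1, and xy^i z ∈ L for every i ≥ 0.
Since |xy| ≤ p and the first p symbols of s are all a's, y = a^k for some k with 1 ≤ k ≤ p.

Take i = 2: t = xy²z = a^(p + k) b a^p b.
Suppose t = uu for some string u. The string t contains exactly two b's and ends in b, so u contains exactly one b and ends in b; hence u = a^j b for some j, and uu = a^j b a^j b. Comparing with t = a^(p + k) b a^p b forces j = p + k (first block) and j = p (second block), which is impossible since k ≥ 1. So t ∉ L.

This contradicts the pumping lemma, which requires xy^i z ∈ L for all i ≥ 0.
Hence L = {ww : w ∈ {a,b}*} is not regular. ∎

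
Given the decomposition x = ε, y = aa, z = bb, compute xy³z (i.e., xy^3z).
aaaaaabb

Given x = '', y = 'aa', z = 'bb' and i = 3:

xy^3z = x + y·y·...·y (3 times) + z
       = '' + 'aa'^3 + 'bb'
       = '' + 'aaaaaa' + 'bb'
       = 'aaaaaabb'

The pumped string is 'aaaaaabb' with length 8.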